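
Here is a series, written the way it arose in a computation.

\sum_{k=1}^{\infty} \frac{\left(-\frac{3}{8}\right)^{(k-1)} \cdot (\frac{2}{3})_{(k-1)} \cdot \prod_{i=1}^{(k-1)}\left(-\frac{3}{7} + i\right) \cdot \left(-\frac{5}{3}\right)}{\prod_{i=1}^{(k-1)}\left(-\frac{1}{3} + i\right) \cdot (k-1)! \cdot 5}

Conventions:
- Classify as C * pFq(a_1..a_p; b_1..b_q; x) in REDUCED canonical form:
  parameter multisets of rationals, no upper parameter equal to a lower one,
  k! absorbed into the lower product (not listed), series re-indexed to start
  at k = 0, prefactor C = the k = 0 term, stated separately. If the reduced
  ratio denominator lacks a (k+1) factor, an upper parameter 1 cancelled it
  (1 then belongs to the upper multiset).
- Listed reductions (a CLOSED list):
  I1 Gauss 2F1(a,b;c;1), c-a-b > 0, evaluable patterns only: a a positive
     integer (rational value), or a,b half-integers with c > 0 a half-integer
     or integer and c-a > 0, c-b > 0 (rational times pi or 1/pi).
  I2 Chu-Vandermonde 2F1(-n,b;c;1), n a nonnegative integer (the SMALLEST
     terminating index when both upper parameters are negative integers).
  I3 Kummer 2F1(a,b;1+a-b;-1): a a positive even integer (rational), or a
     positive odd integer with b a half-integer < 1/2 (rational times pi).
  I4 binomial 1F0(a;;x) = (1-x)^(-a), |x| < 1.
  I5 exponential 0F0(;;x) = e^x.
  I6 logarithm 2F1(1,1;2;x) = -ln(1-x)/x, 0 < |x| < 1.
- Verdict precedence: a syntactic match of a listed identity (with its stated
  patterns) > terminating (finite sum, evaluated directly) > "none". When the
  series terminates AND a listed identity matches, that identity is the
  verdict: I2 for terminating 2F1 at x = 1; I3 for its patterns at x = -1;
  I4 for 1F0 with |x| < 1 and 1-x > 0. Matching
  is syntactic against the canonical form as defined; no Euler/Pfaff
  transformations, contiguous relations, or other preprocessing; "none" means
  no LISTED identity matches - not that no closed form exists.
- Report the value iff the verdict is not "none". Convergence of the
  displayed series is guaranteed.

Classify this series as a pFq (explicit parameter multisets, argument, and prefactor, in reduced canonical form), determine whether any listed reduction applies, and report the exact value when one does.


Reduced: x = -\frac{3}{8}, 1F0, upper = {\frac{4}{7}}, lower = {-}, C = -\frac{1}{3}. Verdict: this is the I4 binomial reduction (the 1F0 binomial series: exponent -4/7, x = -\frac{3}{8}). Its exact value is \left(-\frac{1}{3}\right) \cdot \left(\frac{11}{8}\right)^{-\frac{4}{7}}.

Structural cue: with t_0 = -\frac{1}{3}, the running product (C = -1/3) telescopes to a rising factorial.
Term ratio: r(k) = -\frac{3}{8} * (k+\frac{4}{7}) / [(k+1)] - rational in k, leading ratio -\frac{3}{8}; with t_0 = -\frac{1}{3}, classification follows.


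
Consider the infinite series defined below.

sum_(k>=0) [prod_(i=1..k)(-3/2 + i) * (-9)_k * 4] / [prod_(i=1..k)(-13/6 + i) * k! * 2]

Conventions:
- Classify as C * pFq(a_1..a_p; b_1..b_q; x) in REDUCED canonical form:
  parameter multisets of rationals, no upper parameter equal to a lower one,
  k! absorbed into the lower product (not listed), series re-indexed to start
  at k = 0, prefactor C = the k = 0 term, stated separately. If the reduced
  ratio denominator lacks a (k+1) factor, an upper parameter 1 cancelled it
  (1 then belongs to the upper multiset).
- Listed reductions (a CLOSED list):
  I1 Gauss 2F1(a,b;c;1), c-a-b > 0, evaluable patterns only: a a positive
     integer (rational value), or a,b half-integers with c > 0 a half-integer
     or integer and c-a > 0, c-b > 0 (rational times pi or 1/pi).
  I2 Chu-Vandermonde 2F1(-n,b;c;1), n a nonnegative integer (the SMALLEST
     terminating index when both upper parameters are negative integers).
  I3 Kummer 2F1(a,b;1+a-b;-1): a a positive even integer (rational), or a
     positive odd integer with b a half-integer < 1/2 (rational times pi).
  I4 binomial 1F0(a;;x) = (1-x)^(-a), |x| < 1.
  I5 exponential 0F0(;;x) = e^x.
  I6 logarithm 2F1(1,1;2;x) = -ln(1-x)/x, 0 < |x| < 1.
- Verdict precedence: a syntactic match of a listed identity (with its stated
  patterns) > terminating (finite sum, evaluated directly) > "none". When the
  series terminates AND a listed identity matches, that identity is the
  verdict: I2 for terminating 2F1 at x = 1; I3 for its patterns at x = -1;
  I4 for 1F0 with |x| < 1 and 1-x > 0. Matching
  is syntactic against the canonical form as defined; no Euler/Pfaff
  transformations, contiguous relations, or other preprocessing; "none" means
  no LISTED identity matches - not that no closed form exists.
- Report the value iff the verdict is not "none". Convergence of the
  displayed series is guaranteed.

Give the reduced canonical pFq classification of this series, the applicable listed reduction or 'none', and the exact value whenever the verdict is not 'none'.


Structural cue: t_0 = 2 here, and the running product (C = 2, x = 1) telescopes to a rising factorial.
Consecutive-term ratio: r(k) = 1 * (k-9) (k-1/2) / [(k-7/6) (k+1)] - poly over poly, x = 1 from leading terms; C = 2 at k = 0.

Classification (C = 2): 2F1 with upper {-9, -1/2}, lower {-7/6}, argument x = 1. Verdict (x = 1): the Chu-Vandermonde identity I2 applies (terminating 2F1 at x = 1 with n = 9, b = -1/2, c = -7/6). Sum: -129499136/16271465.


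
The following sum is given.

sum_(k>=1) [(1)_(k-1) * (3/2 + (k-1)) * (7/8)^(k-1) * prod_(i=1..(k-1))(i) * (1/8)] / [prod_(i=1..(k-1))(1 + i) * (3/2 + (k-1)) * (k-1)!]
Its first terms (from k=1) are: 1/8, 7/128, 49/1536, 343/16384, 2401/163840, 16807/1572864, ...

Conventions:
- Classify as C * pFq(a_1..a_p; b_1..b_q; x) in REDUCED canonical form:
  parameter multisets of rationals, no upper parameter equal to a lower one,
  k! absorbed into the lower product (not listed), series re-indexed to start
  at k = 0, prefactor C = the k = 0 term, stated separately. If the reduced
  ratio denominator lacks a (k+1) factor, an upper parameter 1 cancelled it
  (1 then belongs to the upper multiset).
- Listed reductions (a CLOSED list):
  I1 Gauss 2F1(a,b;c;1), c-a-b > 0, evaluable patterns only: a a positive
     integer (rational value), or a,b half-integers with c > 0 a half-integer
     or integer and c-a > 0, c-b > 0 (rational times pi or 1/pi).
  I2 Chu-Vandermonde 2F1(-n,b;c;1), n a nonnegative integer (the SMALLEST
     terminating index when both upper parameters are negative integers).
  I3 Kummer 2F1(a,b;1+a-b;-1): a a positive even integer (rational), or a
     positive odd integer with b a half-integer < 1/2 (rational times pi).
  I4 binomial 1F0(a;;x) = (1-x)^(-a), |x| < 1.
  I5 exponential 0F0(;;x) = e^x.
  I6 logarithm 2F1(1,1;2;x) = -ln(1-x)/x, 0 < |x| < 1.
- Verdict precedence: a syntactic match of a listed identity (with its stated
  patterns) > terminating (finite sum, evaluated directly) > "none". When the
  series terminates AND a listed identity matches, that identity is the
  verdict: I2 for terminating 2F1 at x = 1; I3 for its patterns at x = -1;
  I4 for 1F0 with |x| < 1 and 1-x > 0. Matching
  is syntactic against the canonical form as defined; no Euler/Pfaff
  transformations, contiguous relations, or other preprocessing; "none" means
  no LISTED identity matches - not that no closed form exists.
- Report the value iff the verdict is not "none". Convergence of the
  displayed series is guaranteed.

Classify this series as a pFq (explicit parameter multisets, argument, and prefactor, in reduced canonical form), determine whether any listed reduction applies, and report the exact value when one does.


Canonical form: C = 1/8 times 2F1 with upper {1, 1}, lower {2}, x = 7/8. Verdict at x = 7/8: logarithm (I6) matches (the logarithm: parameters (1,1;2), x = 7/8). Value: (-1/7) * ln(1/8).

Key observation: with t_0 = 1/8, the running product (C = 1/8) telescopes to a rising factorial.
Step ratio: r(k) = (7/8) * (k+1) (k+1) / [(k+2) (k+1)] - poly over poly, x = (7/8) from leading terms; C = 1/8 at k = 0.


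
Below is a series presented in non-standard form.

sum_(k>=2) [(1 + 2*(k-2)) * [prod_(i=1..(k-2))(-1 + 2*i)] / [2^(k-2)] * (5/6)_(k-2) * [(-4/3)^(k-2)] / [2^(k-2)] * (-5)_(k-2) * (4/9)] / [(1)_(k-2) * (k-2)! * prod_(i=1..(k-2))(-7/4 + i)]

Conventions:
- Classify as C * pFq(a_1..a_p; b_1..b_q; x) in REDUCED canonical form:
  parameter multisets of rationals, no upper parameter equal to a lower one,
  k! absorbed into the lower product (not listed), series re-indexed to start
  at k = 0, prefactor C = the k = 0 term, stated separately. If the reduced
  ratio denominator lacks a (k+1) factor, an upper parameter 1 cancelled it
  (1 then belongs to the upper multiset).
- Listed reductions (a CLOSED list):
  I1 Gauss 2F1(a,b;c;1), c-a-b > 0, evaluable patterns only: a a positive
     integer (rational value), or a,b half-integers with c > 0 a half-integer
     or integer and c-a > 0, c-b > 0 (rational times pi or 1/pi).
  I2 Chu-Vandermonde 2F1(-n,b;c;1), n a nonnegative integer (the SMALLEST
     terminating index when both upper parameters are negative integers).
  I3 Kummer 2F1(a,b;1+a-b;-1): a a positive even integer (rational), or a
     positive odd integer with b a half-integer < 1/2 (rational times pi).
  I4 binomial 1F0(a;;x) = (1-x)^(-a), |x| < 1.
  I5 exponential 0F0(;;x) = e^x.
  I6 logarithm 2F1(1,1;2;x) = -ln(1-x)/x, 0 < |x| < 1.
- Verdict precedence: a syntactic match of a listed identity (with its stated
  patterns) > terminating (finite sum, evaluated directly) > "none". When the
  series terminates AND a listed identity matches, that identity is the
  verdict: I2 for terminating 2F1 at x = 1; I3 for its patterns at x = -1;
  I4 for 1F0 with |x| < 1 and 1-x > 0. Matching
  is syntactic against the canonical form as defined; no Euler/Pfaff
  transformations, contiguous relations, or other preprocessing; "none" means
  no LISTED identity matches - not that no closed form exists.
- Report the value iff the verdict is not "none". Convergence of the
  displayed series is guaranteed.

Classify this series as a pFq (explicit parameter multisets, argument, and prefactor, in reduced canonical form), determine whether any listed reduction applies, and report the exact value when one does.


Canonical form: C = 4/9 times 3F2 with upper {-5, 5/6, 3/2}, lower {-3/4, 1}, x = -2/3. Verdict: terminating (-5 upstairs). 6 nonzero terms in all; added directly. Hence: -2628317684/20726199.

Key observation: t_0 = 4/9 here, and the (2k+1) factor (prefactor 4/9) shifts (1/2)_k to (3/2)_k.
Adjacent-term ratio: r(k) = (-2/3) * (k-5) (k+5/6) (k+3/2) / [(k-3/4) (k+1) (k+1)] - rational in k. x = (-2/3); t_0 = 4/9; negate the roots.


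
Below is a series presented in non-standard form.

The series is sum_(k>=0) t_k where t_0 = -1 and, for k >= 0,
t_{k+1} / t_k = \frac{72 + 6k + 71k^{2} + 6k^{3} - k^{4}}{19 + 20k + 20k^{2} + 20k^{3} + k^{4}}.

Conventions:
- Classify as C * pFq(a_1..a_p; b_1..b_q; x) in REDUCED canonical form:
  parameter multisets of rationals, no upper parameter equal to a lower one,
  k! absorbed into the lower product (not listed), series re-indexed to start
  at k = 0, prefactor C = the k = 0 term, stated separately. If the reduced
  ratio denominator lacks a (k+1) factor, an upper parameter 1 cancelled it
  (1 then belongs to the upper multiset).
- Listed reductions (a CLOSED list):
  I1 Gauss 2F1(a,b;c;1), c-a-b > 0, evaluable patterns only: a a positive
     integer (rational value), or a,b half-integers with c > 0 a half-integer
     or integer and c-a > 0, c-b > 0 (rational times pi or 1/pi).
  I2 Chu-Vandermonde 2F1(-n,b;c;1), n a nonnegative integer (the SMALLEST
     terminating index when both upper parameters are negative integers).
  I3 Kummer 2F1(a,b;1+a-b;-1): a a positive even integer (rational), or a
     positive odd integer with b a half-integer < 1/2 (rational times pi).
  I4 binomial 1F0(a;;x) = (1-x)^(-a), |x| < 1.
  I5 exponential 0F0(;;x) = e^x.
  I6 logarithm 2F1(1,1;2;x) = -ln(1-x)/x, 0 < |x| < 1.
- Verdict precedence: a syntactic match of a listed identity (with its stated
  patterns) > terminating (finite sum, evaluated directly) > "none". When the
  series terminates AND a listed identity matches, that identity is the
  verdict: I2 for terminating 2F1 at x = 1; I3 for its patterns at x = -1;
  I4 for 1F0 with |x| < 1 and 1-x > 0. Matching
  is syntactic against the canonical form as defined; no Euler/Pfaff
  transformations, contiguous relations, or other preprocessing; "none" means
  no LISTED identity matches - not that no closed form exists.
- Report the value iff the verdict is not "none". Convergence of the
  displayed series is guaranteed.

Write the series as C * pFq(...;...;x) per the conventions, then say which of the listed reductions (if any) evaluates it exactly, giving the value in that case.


The series (x = -1) is 2F1: upper {-12, 6}, lower {19}, prefactor -1. Verdict at x = -1: Kummer's theorem (I3) matches (x = -1; c = 19 equals 1+a-b for upper {-12, 6}: listed pattern). Its exact value is -\frac{204}{5}.

Structural cue: t_0 = -1 here, and cancel k^2 + 1 from the displayed ratio first; then C = -1.
Term ratio: r(k) = -1 * (k-12) (k+6) / [(k+19) (k+1)] ; factor over Q: parameters, x = -1, and C = -1.


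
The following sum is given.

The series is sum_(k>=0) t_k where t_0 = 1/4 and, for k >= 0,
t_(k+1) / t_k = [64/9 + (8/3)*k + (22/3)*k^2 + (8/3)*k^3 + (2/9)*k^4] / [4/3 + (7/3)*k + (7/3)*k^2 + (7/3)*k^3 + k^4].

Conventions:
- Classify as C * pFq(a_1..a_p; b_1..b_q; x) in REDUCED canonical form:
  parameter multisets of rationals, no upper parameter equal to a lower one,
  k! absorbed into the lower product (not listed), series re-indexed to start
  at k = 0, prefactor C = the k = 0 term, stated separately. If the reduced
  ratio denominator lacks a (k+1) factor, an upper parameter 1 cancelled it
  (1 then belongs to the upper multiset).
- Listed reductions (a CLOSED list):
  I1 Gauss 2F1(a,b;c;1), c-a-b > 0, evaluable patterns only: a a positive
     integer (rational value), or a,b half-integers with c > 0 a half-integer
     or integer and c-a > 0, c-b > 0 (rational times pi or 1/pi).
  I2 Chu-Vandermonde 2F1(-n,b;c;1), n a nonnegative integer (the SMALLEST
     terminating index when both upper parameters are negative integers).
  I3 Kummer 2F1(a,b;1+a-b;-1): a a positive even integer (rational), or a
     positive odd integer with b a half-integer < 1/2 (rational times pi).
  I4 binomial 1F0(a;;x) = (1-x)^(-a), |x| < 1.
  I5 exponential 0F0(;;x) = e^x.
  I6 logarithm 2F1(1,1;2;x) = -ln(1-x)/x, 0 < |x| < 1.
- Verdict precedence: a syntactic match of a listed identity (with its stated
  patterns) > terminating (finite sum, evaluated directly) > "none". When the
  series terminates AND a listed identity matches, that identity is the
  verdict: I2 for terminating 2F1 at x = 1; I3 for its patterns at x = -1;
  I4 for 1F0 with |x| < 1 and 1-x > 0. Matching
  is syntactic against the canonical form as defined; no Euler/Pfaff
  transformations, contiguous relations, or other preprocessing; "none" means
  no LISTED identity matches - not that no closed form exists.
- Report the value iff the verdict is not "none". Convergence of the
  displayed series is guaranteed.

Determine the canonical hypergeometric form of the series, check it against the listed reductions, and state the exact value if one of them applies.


Reduced: x = 2/9, 2F1, upper = {4, 8}, lower = {4/3}, C = 1/4. Verdict: none - at argument 2/9 the multisets {4, 8} ; {4/3} match no listed identity.

First insight: x = (2/9) and factor the ratio over Q (prefactor 1/4): negated roots = parameters.
Adjacent-term ratio: r(k) = (2/9) * (k+4) (k+8) / [(k+4/3) (k+1)] - rational; roots negated = parameters, x = (2/9), C = 1/4.


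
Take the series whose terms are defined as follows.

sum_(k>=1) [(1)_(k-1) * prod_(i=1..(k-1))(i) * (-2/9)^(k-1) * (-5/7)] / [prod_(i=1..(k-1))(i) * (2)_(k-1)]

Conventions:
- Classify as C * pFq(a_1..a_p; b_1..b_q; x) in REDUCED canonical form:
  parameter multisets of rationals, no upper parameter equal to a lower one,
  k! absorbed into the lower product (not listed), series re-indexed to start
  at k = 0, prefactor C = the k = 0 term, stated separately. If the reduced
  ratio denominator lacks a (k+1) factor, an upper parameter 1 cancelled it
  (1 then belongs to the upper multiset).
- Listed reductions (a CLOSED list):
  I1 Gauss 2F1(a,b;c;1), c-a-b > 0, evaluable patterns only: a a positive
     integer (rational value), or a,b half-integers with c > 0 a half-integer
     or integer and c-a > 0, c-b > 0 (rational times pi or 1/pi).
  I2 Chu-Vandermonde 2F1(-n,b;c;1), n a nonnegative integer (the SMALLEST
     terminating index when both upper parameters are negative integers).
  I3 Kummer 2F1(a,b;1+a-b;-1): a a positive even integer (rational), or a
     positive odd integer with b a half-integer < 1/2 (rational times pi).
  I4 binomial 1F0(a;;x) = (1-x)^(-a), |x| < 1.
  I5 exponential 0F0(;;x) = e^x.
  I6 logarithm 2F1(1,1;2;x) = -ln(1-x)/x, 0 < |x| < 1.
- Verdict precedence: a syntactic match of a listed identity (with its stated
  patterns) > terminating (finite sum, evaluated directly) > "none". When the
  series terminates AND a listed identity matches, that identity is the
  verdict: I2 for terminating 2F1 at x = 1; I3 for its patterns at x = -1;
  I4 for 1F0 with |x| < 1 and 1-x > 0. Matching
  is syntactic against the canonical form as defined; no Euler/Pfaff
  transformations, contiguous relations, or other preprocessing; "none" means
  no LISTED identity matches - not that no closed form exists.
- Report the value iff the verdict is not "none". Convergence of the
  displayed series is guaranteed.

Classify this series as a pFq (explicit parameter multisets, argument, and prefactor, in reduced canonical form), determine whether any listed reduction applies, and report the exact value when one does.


Canonical form: C = -5/7 times 2F1 with upper {1, 1}, lower {2}, x = -2/9. Verdict (x = -2/9): the I6 logarithm reduction applies (the logarithm: parameters (1,1;2), x = -2/9). Value: (-45/14) * ln(11/9).

Structural cue: t_0 being -5/7, the running product (C = -5/7, x = -2/9) telescopes to a rising factorial.
Term ratio: r(k) = (-2/9) * (k+1) (k+1) / [(k+2) (k+1)] - rational in k, leading ratio (-2/9); with t_0 = -5/7, classification follows.


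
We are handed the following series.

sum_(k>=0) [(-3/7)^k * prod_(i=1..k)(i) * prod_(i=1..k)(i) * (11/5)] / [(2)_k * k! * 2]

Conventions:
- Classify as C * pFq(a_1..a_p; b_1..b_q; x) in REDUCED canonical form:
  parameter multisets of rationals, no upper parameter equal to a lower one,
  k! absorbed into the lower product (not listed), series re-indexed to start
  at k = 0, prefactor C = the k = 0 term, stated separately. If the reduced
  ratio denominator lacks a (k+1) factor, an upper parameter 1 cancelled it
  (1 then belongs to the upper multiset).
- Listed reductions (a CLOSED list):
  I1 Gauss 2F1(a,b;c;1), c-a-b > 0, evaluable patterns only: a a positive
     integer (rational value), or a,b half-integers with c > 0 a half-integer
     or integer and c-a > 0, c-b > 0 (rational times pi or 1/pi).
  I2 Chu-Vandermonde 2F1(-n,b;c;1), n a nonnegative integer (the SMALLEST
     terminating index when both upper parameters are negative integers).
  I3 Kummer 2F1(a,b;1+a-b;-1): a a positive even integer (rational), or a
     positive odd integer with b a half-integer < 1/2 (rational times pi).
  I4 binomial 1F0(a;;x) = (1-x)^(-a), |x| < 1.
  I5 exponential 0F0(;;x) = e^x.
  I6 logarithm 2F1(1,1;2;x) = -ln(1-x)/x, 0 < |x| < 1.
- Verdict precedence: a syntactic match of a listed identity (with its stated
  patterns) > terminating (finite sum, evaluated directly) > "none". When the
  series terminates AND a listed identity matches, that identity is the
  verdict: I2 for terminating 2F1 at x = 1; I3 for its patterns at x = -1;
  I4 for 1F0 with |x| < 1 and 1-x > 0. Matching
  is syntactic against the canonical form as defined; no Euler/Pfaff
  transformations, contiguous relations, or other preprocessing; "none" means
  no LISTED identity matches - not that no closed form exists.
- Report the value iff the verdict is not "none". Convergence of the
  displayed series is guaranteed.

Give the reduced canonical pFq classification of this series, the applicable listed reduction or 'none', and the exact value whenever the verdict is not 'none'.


Prefactor 11/10, argument -3/7: 2F1 with upper {1, 1} over lower {2}. Verdict (x = -3/7): the logarithmic series (I6) applies (the logarithm: parameters (1,1;2), x = -3/7). Hence: (77/30) * ln(10/7).

First insight: x = (-3/7) and the running product (C = 11/10) telescopes to a rising factorial.
Ratio: r(k) = (-3/7) * (k+1) (k+1) / [(k+2) (k+1)] ; factor over Q: parameters, x = (-3/7), and C = 11/10.


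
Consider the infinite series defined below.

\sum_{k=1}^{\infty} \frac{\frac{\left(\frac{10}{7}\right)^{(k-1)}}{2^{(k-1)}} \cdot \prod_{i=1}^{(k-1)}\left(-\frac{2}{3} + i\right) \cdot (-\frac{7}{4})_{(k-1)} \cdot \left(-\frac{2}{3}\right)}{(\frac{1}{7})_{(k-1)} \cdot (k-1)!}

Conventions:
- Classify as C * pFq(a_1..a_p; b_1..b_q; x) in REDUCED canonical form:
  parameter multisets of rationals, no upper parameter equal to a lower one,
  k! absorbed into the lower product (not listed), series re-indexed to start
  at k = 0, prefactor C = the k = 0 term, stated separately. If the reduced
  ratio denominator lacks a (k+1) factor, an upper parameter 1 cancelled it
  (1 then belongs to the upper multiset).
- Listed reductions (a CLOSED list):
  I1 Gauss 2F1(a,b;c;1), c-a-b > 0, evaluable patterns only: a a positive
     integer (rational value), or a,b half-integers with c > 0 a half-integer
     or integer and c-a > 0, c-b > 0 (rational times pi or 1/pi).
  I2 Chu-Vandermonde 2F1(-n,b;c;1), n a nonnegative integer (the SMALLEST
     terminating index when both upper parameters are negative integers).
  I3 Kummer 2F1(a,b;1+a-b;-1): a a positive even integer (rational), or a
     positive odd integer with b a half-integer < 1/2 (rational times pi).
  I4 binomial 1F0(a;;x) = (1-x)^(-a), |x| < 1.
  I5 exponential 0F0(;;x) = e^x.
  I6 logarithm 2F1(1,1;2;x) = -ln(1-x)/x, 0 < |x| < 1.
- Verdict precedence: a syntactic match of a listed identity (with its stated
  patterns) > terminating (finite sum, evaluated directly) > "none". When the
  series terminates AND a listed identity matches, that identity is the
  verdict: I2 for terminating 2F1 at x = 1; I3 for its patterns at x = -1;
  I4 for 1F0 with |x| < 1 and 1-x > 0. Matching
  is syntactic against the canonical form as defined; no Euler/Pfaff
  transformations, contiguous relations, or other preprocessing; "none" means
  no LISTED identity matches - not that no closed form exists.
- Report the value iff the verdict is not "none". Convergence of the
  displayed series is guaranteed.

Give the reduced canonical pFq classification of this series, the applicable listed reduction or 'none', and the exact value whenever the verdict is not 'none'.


Structural cue: t_0 = -\frac{2}{3} here, and the two k-th powers (C = -2/3, x = 5/7) combine into one argument.
Step ratio: r(k) = \frac{5}{7} * (k-\frac{7}{4}) (k+\frac{1}{3}) / [(k+\frac{1}{7}) (k+1)] - rational in k, leading ratio \frac{5}{7}; with t_0 = -\frac{2}{3}, classification follows.

Classification (C = -\frac{2}{3}): 2F1 with upper {-\frac{7}{4}, \frac{1}{3}}, lower {\frac{1}{7}}, argument x = \frac{5}{7}. Verdict: none (x = \frac{5}{7}): each listed identity misses the multisets {-\frac{7}{4}, \frac{1}{3}} ; {\frac{1}{7}}.


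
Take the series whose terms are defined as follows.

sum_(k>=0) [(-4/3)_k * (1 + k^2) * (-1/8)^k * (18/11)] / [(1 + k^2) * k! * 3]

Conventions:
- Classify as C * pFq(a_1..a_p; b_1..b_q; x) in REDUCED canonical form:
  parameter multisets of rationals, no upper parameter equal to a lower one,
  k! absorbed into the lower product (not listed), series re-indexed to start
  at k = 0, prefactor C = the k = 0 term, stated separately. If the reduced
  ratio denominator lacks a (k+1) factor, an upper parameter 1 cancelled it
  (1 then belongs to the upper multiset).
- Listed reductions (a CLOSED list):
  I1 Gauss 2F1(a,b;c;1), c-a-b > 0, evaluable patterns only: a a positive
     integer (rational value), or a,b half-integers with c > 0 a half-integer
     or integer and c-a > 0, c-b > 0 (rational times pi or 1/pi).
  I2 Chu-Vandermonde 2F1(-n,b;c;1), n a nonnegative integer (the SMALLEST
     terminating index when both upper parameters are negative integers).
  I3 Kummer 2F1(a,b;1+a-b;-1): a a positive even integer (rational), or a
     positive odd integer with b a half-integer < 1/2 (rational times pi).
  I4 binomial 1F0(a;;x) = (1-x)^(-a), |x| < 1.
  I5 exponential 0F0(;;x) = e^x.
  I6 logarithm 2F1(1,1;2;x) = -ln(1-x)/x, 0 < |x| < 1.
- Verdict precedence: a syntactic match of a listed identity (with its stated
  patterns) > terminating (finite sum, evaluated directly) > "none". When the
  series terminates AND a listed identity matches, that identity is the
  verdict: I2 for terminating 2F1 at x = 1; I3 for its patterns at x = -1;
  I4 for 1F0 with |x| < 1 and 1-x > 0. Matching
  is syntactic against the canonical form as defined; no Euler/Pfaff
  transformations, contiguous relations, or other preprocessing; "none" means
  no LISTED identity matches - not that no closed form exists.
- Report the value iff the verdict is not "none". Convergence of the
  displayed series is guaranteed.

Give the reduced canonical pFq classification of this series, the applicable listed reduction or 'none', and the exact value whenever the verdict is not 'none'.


The tell: t_0 being 6/11, the factor k^2 + 1 cancels (top and bottom), leaving C = 6/11, x = -1/8.
Step ratio: r(k) = (-1/8) * (k-4/3) / [(k+1)] - rational; roots negated = parameters, x = (-1/8), C = 6/11.

x = -1/8 here; the reduced form reads 1F0, upper {-4/3}, lower {-}, C = 6/11. Verdict: this is binomial (I4) (the 1F0 binomial series: exponent 4/3, x = -1/8). Sum: (6/11) * (9/8)^(4/3).


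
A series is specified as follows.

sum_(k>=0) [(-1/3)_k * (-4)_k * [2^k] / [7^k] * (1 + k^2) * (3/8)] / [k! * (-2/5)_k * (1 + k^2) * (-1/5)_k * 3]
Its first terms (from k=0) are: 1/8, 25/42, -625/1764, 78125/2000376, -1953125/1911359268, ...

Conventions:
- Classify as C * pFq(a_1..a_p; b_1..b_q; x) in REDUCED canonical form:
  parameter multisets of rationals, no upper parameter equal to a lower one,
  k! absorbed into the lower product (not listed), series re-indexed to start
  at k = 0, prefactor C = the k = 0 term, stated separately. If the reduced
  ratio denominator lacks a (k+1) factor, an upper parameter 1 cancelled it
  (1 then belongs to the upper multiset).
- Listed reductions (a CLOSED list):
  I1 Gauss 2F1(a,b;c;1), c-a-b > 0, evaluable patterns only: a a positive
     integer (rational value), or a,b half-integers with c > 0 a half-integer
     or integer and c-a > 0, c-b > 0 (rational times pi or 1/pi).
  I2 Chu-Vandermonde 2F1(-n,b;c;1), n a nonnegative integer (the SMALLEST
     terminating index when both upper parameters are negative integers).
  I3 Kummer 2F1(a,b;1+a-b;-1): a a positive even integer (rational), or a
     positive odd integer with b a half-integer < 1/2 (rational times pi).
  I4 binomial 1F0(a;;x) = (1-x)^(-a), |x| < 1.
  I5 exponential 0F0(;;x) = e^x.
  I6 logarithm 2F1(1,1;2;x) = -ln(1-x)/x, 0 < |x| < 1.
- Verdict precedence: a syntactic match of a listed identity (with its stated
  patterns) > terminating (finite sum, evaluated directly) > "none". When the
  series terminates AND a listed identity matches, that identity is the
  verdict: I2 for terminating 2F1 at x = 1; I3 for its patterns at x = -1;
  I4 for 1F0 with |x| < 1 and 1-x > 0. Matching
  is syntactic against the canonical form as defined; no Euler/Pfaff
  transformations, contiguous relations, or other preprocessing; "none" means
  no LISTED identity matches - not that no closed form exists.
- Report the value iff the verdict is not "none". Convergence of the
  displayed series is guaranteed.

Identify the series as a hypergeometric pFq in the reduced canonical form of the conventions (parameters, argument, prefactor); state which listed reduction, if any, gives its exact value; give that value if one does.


Prefactor 1/8, argument 2/7: 2F2 with upper {-4, -1/3} over lower {-2/5, -1/5}. Verdict: terminating (-4 upstairs). 5 nonzero terms in all; added directly. Sum: 386059223/955679634.

Structural cue: from the first term 1/8: the constant factors (prefactor 1/8) combine into one prefactor.
Step ratio: r(k) = (2/7) * (k-4) (k-1/3) / [(k-2/5) (k-1/5) (k+1)] - rational in k. x = (2/7); t_0 = 1/8; negate the roots.


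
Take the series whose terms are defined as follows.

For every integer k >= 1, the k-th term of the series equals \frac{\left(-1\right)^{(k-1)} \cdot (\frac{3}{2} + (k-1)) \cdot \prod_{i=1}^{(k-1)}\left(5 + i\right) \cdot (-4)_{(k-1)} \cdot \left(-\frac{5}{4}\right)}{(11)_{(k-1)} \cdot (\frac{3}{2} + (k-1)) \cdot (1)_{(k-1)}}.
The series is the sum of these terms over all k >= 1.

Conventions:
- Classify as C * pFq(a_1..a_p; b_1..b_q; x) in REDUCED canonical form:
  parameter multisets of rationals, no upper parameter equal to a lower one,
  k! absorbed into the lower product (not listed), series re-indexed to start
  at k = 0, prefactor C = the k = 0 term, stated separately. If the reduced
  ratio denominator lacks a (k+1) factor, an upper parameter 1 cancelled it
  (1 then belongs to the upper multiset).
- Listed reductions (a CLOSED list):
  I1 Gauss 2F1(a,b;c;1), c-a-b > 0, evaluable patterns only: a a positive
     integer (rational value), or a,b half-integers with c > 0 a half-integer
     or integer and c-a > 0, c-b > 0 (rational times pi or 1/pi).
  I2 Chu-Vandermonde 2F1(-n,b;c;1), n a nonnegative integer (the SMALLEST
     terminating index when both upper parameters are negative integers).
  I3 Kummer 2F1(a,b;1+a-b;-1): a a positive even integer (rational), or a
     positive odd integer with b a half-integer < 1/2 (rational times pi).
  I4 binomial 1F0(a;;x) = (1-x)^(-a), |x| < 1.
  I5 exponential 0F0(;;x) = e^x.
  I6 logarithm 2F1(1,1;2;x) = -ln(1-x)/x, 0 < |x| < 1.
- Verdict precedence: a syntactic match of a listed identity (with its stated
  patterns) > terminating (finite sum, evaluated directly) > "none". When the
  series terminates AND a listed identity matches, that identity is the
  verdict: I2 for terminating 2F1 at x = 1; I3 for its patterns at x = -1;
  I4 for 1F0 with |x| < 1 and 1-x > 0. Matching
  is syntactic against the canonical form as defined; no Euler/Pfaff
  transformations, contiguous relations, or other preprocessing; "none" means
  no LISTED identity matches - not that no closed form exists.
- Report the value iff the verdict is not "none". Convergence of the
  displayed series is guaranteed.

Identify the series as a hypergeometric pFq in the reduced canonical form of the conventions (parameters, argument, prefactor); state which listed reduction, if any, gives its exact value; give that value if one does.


At argument -1: a 2F1 with upper {-4, 6}, lower {11}, scaled by C = -\frac{5}{4}. Verdict at x = -1: the Kummer evaluation I3 matches (x = -1; c = 11 equals 1+a-b for upper {-4, 6}: listed pattern). Hence: -\frac{15}{2}.

First insight: from the first term -\frac{5}{4}: the running product (C = -5/4) telescopes to a rising factorial.
Step ratio: r(k) = -1 * (k-4) (k+6) / [(k+11) (k+1)] ; factor over Q: parameters, x = -1, and C = -\frac{5}{4}.


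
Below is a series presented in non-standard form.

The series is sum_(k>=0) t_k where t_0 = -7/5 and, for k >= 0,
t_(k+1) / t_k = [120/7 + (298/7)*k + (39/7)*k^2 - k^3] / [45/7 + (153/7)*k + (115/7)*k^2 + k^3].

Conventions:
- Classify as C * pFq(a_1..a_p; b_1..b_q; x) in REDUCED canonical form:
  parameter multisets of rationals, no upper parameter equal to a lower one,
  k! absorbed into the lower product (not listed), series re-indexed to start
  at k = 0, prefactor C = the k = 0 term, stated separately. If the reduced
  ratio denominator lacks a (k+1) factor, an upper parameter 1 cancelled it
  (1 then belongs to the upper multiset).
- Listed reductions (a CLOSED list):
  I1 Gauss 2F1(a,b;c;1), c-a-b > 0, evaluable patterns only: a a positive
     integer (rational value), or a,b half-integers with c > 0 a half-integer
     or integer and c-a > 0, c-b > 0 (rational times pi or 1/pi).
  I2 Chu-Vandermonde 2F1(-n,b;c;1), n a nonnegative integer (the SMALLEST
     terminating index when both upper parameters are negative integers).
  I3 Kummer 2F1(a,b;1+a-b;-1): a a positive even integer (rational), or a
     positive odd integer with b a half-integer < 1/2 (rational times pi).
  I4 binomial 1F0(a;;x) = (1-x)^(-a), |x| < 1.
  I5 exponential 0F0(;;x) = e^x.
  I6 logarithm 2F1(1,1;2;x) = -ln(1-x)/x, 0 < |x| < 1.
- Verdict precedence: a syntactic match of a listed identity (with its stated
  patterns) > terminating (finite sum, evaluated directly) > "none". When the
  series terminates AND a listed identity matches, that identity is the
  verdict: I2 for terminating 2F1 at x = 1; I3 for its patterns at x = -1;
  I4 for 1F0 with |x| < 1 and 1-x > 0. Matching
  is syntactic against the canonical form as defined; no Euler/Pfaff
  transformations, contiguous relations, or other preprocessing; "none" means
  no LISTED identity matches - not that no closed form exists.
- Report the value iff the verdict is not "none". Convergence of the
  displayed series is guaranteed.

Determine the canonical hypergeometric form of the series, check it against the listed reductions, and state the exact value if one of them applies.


This is -7/5 * 2F1(-10, 4; 15; -1) in reduced canonical form. Verdict: the Kummer evaluation I3 fires (x = -1; c = 15 equals 1+a-b for upper {-10, 4}: listed pattern). Value: -637/30.

The tell: t_0 = -7/5 here, and the parameter 3/7 appears in both the upper and lower lists and cancels.
Term ratio: r(k) = (-1) * (k-10) (k+4) / [(k+15) (k+1)] - poly over poly, x = (-1) from leading terms; C = -7/5 at k = 0.


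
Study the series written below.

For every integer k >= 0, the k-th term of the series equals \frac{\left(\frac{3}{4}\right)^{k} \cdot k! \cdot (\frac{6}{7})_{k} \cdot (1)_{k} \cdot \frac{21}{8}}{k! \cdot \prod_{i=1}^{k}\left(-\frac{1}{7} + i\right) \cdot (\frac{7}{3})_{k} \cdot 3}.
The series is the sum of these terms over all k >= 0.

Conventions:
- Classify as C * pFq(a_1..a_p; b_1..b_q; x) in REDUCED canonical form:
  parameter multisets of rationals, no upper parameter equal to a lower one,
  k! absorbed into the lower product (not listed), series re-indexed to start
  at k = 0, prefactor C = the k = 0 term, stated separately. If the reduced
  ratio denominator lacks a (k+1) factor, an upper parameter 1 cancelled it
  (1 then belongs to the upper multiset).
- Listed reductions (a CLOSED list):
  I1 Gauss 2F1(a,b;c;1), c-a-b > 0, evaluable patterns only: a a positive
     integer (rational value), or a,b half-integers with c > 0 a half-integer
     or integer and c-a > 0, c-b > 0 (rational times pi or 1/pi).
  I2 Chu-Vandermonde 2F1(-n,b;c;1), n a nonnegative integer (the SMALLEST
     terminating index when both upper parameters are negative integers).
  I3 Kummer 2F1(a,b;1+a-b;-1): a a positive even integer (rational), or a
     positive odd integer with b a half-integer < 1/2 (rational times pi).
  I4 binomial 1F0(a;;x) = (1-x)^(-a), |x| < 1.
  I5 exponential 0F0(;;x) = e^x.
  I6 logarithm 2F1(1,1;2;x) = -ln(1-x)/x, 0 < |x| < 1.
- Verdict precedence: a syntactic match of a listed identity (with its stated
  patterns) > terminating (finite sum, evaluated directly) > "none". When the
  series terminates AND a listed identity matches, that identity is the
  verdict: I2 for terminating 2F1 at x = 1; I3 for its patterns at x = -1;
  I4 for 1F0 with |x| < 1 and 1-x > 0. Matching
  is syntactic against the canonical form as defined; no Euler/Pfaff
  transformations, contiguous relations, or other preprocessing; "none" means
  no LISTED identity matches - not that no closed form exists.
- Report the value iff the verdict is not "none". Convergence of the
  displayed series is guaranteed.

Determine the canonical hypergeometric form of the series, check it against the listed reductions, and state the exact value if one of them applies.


First insight: x = \frac{3}{4} and the factorial ratio (C = 7/8, x = 3/4) (k+a-1)!/(a-1)! is a rising factorial (a)_k.
Term ratio: r(k) = \frac{3}{4} * (k+1) (k+1) / [(k+\frac{7}{3}) (k+1)] - rational in k. x = \frac{3}{4}; t_0 = \frac{7}{8}; negate the roots.

x = \frac{3}{4} here; the reduced form reads 2F1, upper {1, 1}, lower {\frac{7}{3}}, C = \frac{7}{8}. Verdict: none. Every listed pattern misses the 2F1 form at \frac{3}{4}, upper {1, 1}.


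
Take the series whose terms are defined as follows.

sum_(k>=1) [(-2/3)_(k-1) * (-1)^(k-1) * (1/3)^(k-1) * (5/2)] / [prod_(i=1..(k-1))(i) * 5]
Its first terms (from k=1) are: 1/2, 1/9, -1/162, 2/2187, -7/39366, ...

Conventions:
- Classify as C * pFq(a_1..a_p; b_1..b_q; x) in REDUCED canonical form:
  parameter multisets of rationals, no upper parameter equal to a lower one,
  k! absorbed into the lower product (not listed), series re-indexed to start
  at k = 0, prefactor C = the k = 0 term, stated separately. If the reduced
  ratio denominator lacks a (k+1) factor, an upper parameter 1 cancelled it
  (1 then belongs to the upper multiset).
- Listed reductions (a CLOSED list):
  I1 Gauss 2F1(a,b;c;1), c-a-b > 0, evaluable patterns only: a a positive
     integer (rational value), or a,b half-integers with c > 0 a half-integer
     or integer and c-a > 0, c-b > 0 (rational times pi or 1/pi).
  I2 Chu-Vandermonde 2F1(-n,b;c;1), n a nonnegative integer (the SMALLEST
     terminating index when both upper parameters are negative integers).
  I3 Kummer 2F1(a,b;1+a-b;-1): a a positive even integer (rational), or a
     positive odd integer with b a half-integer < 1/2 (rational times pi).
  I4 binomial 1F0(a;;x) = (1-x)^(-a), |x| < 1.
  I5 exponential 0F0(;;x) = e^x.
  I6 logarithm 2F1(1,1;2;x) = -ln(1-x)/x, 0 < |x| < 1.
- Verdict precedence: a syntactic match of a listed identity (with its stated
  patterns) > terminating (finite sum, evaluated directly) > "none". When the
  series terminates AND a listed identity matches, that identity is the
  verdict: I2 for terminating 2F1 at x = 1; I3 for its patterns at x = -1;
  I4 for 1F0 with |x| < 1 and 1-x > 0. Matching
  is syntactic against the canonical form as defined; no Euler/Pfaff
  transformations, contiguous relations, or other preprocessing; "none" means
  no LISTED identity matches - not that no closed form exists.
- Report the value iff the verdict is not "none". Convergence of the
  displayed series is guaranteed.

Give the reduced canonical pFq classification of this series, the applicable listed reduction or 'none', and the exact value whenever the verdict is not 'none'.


Canonical form: C = 1/2 times 1F0 with upper {-2/3}, lower {-}, x = -1/3. Verdict (x = -1/3): binomial (I4) applies (the 1F0 binomial series: exponent 2/3, x = -1/3). Sum: (1/2) * (4/3)^(2/3).

Key step: with t_0 = 1/2, the product of the first k integers (prefactor 1/2) is k!.
Step ratio: r(k) = (-1/3) * (k-2/3) / [(k+1)] - rational; roots negated = parameters, x = (-1/3), C = 1/2.


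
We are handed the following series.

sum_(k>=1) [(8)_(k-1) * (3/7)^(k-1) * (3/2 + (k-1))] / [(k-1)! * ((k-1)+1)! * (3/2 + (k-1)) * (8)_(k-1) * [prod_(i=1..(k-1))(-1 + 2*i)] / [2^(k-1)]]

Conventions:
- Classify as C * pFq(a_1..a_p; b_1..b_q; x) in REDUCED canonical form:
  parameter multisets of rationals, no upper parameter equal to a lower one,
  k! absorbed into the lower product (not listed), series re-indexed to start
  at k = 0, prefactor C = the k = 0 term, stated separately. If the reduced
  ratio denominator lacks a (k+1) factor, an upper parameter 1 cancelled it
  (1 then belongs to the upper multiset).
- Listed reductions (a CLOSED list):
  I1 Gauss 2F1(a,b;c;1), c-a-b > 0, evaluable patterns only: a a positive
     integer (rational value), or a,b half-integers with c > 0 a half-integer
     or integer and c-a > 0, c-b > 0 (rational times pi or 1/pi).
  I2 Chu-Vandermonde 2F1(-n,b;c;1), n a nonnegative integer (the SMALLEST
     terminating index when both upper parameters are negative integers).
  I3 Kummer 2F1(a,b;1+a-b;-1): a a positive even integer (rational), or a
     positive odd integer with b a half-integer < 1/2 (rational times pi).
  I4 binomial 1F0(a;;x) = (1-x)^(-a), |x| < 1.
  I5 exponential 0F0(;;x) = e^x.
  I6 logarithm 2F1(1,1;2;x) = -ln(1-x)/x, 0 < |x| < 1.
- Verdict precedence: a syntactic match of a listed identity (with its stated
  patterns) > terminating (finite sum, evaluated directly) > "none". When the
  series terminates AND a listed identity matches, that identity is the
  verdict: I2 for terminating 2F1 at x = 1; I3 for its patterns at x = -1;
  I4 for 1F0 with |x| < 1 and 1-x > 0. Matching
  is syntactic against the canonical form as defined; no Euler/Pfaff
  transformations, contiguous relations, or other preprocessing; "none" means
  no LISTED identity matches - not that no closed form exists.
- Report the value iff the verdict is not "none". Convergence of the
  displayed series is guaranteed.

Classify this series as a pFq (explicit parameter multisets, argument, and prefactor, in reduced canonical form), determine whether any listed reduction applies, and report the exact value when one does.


x = 3/7 here; the reduced form reads 0F2, upper {-}, lower {1/2, 2}, C = 1. Verdict: none. Every listed pattern misses the 0F2 form at 3/7, upper {-}.

Key observation: from the first term 1: the denominator's factorial ratio (C = 1, x = 3/7) is a lower Pochhammer.
Term ratio: r(k) = (3/7) * 1 / [(k+1/2) (k+2) (k+1)] - rational; roots negated = parameters, x = (3/7), C = 1.
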